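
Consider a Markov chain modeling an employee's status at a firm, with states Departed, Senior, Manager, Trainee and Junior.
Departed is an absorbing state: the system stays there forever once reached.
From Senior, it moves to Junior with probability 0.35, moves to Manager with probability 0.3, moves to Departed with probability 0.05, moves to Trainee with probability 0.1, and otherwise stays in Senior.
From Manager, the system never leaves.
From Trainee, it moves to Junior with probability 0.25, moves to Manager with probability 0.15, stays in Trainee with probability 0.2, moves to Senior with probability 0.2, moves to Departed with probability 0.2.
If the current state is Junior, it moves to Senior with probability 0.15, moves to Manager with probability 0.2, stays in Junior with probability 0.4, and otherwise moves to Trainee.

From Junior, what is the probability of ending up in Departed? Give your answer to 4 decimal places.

0.1990

Let h(s) be the probability of absorption at Departed starting from transient state s. Then h(Departed) = 1 and h(Manager) = 0. By first-step analysis:
h(Senior) = 0.05·1 + 0.2·h(Senior) + 0.3·0 + 0.1·h(Trainee) + 0.35·h(Junior)
h(Trainee) = 0.2·1 + 0.2·h(Senior) + 0.15·0 + 0.2·h(Trainee) + 0.25·h(Junior)
h(Junior) = 0.15·h(Senior) + 0.2·0 + 0.25·h(Trainee) + 0.4·h(Junior)
Solving: h(Senior) = 0.1947, h(Trainee) = 0.3609, h(Junior) = 0.1990.
Starting from Junior, the probability is 0.1990.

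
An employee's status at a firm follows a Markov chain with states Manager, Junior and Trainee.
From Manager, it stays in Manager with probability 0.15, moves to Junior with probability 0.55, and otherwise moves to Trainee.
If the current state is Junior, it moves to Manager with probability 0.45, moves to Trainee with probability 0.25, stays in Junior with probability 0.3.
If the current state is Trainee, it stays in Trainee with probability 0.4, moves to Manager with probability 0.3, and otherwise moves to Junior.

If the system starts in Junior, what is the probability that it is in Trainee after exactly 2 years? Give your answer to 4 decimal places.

Sum over the intermediate state after 1 year:
P = P(Junior→Manager)·P(Manager→Trainee) + P(Junior→Junior)·P(Junior→Trainee) + P(Junior→Trainee)·P(Trainee→Trainee)
  = 0.45×0.3 + 0.3×0.25 + 0.25×0.4
  = 0.1350 + 0.0750 + 0.1000 = 0.3100

0.3100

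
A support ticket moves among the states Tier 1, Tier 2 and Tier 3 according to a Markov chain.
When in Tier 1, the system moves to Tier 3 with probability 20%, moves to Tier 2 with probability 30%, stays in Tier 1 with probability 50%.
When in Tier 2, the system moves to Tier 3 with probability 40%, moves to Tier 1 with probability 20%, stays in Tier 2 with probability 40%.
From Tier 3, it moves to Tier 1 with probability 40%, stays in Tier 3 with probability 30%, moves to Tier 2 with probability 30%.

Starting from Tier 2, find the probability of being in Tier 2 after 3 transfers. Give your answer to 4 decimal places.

Propagate the distribution vector 3 transfers from Tier 2.
After 0 transfers: (0.0000, 1.0000, 0.0000)
After 1 transfer: (0.2000, 0.4000, 0.4000)
After 2 transfers: (0.3400, 0.3400, 0.3200)
After 3 transfers: (0.3660, 0.3340, 0.3000)
P(in Tier 2 after 3 transfers) = 0.3340

0.3340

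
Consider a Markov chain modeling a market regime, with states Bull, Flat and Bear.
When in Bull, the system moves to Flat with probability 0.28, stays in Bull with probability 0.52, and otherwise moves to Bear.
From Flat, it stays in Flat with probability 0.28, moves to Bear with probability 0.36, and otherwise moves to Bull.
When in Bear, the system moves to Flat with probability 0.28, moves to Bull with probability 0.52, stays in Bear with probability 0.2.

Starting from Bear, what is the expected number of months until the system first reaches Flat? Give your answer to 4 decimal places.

Let t(s) be the expected number of months to first reach Flat from state s, with t(Flat) = 0. Conditioning on the first month:
t(Bull) = 1 + 0.52·t(Bull) + 0.2·t(Bear)
t(Bear) = 1 + 0.52·t(Bull) + 0.2·t(Bear)
Solving: t(Bull) = 3.5714, t(Bear) = 3.5714.
Expected months from Bear to Flat: 3.5714.

3.5714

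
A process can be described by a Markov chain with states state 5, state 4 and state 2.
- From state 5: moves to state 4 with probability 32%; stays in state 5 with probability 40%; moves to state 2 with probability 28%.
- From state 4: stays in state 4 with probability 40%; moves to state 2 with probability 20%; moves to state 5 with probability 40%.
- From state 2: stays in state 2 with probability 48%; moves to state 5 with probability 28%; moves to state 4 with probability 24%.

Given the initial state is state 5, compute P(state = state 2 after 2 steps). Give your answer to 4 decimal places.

Sum over the intermediate state after 1 step:
P = P(state 5→state 5)·P(state 5→state 2) + P(state 5→state 4)·P(state 4→state 2) + P(state 5→state 2)·P(state 2→state 2)
  = 0.4×0.28 + 0.32×0.2 + 0.28×0.48
  = 0.1120 + 0.0640 + 0.1344 = 0.3104

0.3104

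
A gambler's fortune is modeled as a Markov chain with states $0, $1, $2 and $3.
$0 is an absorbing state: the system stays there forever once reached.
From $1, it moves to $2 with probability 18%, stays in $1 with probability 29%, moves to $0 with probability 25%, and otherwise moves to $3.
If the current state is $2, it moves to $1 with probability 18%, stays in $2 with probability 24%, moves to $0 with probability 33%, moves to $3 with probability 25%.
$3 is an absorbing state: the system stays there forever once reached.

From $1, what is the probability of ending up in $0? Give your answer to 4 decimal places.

Let h(s) be the probability of absorption at $0 starting from transient state s. Then h($0) = 1 and h($3) = 0. By first-step analysis:
h($1) = 0.25·1 + 0.29·h($1) + 0.18·h($2) + 0.28·0
h($2) = 0.33·1 + 0.18·h($1) + 0.24·h($2) + 0.25·0
Solving: h($1) = 0.4917, h($2) = 0.5507.
Starting from $1, the probability is 0.4917.

0.4917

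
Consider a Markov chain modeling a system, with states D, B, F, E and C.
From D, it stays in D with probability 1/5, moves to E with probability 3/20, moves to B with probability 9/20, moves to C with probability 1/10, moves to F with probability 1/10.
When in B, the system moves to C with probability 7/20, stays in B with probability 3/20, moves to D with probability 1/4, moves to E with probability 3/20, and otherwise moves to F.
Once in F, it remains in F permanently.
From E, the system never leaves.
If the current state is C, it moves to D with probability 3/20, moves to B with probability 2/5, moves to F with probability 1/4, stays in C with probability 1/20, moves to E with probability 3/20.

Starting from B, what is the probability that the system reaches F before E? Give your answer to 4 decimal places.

0.4721

Let h(s) be the probability of absorption at F starting from transient state s. Then h(F) = 1 and h(E) = 0. By first-step analysis:
h(D) = 0.2·h(D) + 0.45·h(B) + 0.1·1 + 0.15·0 + 0.1·h(C)
h(B) = 0.25·h(D) + 0.15·h(B) + 0.1·1 + 0.15·0 + 0.35·h(C)
h(C) = 0.15·h(D) + 0.4·h(B) + 0.25·1 + 0.15·0 + 0.05·h(C)
Solving: h(D) = 0.4573, h(B) = 0.4721, h(C) = 0.5341.
Starting from B, the probability is 0.4721.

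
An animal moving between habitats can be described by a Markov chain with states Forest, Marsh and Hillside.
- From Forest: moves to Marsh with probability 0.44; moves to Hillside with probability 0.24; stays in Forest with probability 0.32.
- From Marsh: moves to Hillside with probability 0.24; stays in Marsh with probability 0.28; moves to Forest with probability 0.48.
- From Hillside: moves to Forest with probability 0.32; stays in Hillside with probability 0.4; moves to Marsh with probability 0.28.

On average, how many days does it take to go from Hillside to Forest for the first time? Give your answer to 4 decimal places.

Let t(s) be the expected number of days to first reach Forest from state s, with t(Forest) = 0. Conditioning on the first day:
t(Marsh) = 1 + 0.28·t(Marsh) + 0.24·t(Hillside)
t(Hillside) = 1 + 0.28·t(Marsh) + 0.4·t(Hillside)
Solving: t(Marsh) = 2.3026, t(Hillside) = 2.7412.
Expected days from Hillside to Forest: 2.7412.

2.7412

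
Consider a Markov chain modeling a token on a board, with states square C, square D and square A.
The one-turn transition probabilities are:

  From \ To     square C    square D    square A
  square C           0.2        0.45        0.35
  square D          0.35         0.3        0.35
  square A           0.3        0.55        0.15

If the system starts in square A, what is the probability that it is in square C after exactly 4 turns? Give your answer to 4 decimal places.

0.2923

Propagate the distribution vector 4 turns from square A.
After 0 turns: (0.0000, 0.0000, 1.0000)
After 1 turn: (0.3000, 0.5500, 0.1500)
After 2 turns: (0.2975, 0.3825, 0.3200)
After 3 turns: (0.2894, 0.4246, 0.2860)
After 4 turns: (0.2923, 0.4149, 0.2928)
P(in square C after 4 turns) = 0.2923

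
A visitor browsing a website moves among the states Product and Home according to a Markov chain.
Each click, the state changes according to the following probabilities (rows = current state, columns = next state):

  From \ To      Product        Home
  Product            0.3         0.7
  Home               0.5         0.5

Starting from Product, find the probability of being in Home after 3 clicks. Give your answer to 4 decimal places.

0.5880

Propagate the distribution vector 3 clicks from Product.
After 0 clicks: (1.0000, 0.0000)
After 1 click: (0.3000, 0.7000)
After 2 clicks: (0.4400, 0.5600)
After 3 clicks: (0.4120, 0.5880)
P(in Home after 3 clicks) = 0.5880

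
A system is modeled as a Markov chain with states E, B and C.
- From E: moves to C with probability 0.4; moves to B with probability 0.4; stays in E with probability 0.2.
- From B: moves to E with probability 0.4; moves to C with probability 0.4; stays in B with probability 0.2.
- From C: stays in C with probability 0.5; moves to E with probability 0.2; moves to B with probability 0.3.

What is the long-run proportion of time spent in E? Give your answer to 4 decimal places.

0.2593

Let the stationary distribution be π with π = πP and π_1 + π_2 + π_3 = 1.
π_1 = 0.2·π_1 + 0.4·π_2 + 0.2·π_3
π_2 = 0.4·π_1 + 0.2·π_2 + 0.3·π_3
Solving with the normalization constraint gives π = (0.2593, 0.2963, 0.4444).
So the stationary probability of E is 0.2593.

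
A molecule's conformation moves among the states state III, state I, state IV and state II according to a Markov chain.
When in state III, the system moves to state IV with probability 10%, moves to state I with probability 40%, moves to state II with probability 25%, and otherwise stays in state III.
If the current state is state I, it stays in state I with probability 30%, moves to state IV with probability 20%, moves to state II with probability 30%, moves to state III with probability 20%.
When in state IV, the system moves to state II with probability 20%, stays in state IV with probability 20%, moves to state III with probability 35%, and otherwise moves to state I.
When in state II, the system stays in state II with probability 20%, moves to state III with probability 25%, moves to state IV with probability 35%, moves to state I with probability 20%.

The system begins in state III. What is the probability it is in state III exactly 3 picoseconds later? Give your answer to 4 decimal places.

Propagate the distribution vector 3 picoseconds from state III.
After 0 picoseconds: (1.0000, 0.0000, 0.0000, 0.0000)
After 1 picosecond: (0.2500, 0.4000, 0.1000, 0.2500)
After 2 picoseconds: (0.2400, 0.2950, 0.2125, 0.2525)
After 3 picoseconds: (0.2565, 0.2881, 0.2139, 0.2415)
P(in state III after 3 picoseconds) = 0.2565

0.2565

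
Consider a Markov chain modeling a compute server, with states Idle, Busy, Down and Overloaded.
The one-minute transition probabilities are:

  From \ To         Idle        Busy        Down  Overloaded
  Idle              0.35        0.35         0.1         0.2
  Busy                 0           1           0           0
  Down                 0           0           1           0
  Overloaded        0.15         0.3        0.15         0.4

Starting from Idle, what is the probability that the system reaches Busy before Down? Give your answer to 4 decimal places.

0.7500

Let h(s) be the probability of absorption at Busy starting from transient state s. Then h(Busy) = 1 and h(Down) = 0. By first-step analysis:
h(Idle) = 0.35·h(Idle) + 0.35·1 + 0.1·0 + 0.2·h(Overloaded)
h(Overloaded) = 0.15·h(Idle) + 0.3·1 + 0.15·0 + 0.4·h(Overloaded)
Solving: h(Idle) = 0.7500, h(Overloaded) = 0.6875.
Starting from Idle, the probability is 0.7500.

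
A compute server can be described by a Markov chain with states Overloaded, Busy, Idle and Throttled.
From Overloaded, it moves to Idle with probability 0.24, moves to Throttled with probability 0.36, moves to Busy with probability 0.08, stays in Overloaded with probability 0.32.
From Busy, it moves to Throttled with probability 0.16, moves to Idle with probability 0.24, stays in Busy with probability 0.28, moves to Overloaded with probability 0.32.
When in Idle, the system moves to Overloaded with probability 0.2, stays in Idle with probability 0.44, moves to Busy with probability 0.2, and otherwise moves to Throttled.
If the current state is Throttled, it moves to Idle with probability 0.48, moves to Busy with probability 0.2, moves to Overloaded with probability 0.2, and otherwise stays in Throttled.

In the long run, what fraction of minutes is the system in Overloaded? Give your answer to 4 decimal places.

0.2524

Let the stationary distribution be π with π = πP and π_1 + π_2 + π_3 + π_4 = 1.
π_1 = 0.32·π_1 + 0.32·π_2 + 0.2·π_3 + 0.2·π_4
π_2 = 0.08·π_1 + 0.28·π_2 + 0.2·π_3 + 0.2·π_4
π_3 = 0.24·π_1 + 0.24·π_2 + 0.44·π_3 + 0.48·π_4
Solving with the normalization constraint gives π = (0.2524, 0.1845, 0.3607, 0.2024).
So the stationary probability of Overloaded is 0.2524.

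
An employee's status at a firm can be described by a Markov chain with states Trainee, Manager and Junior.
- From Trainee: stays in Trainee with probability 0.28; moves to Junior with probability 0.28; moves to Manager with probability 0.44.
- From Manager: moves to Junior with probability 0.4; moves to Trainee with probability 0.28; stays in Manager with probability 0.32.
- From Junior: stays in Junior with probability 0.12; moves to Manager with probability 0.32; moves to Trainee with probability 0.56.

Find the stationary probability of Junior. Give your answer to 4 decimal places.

0.2789

Let the stationary distribution be π with π = πP and π_1 + π_2 + π_3 = 1.
π_1 = 0.28·π_1 + 0.28·π_2 + 0.56·π_3
π_2 = 0.44·π_1 + 0.32·π_2 + 0.32·π_3
Solving with the normalization constraint gives π = (0.3581, 0.3630, 0.2789).
So the stationary probability of Junior is 0.2789.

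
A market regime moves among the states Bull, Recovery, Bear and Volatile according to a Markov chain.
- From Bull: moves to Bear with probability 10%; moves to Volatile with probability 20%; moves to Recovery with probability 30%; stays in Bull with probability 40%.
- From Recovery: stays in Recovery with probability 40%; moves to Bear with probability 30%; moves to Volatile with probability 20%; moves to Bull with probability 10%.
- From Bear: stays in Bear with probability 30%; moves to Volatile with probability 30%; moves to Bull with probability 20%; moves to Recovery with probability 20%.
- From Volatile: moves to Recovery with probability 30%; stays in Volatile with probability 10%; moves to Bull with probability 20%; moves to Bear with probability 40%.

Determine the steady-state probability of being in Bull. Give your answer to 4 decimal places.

Let the stationary distribution be π with π = πP and π_1 + π_2 + π_3 + π_4 = 1.
π_1 = 0.4·π_1 + 0.1·π_2 + 0.2·π_3 + 0.2·π_4
π_2 = 0.3·π_1 + 0.4·π_2 + 0.2·π_3 + 0.3·π_4
π_3 = 0.1·π_1 + 0.3·π_2 + 0.3·π_3 + 0.4·π_4
Solving with the normalization constraint gives π = (0.2122, 0.3024, 0.2783, 0.2071).
So the stationary probability of Bull is 0.2122.

0.2122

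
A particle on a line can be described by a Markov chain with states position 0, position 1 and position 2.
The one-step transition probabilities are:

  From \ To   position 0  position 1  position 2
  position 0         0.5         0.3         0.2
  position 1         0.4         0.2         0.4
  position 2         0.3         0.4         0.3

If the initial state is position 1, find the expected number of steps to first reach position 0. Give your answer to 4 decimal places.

2.7500

Let t(s) be the expected number of steps to first reach position 0 from state s, with t(position 0) = 0. Conditioning on the first step:
t(position 1) = 1 + 0.2·t(position 1) + 0.4·t(position 2)
t(position 2) = 1 + 0.4·t(position 1) + 0.3·t(position 2)
Solving: t(position 1) = 2.7500, t(position 2) = 3.0000.
Expected steps from position 1 to position 0: 2.7500.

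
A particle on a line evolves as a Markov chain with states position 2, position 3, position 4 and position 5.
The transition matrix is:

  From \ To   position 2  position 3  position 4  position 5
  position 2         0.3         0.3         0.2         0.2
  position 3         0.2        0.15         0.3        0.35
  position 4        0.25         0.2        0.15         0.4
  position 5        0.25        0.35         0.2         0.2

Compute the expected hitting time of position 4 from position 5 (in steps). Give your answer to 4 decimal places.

Let t(s) be the expected number of steps to first reach position 4 from state s, with t(position 4) = 0. Conditioning on the first step:
t(position 2) = 1 + 0.3·t(position 2) + 0.3·t(position 3) + 0.2·t(position 5)
t(position 3) = 1 + 0.2·t(position 2) + 0.15·t(position 3) + 0.35·t(position 5)
t(position 5) = 1 + 0.25·t(position 2) + 0.35·t(position 3) + 0.2·t(position 5)
Solving: t(position 2) = 4.4027, t(position 3) = 4.0173, t(position 5) = 4.3834.
Expected steps from position 5 to position 4: 4.3834.

4.3834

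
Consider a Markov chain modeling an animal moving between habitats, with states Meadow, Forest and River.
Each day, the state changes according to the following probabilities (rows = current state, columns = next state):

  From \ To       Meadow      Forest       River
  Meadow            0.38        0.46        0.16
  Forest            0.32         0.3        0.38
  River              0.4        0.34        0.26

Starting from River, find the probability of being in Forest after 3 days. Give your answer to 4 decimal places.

0.3688

Propagate the distribution vector 3 days from River.
After 0 days: (0.0000, 0.0000, 1.0000)
After 1 day: (0.4000, 0.3400, 0.2600)
After 2 days: (0.3648, 0.3744, 0.2608)
After 3 days: (0.3628, 0.3688, 0.2684)
P(in Forest after 3 days) = 0.3688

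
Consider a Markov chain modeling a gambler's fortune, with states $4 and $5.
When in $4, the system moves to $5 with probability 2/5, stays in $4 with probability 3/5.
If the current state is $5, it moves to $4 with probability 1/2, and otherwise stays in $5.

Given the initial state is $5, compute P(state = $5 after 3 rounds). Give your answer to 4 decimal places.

Propagate the distribution vector 3 rounds from $5.
After 0 rounds: (0.0000, 1.0000)
After 1 round: (0.5000, 0.5000)
After 2 rounds: (0.5500, 0.4500)
After 3 rounds: (0.5550, 0.4450)
P(in $5 after 3 rounds) = 0.4450

0.4450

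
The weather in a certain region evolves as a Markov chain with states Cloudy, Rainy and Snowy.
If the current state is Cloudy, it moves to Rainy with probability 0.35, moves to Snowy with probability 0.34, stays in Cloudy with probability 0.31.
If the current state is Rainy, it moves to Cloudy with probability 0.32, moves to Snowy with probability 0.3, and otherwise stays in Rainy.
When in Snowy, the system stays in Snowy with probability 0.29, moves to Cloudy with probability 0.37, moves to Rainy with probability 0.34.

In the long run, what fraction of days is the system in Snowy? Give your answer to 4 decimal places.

Let the stationary distribution be π with π = πP and π_1 + π_2 + π_3 = 1.
π_1 = 0.31·π_1 + 0.32·π_2 + 0.37·π_3
π_2 = 0.35·π_1 + 0.38·π_2 + 0.34·π_3
Solving with the normalization constraint gives π = (0.3322, 0.3576, 0.3102).
So the stationary probability of Snowy is 0.3102.

0.3102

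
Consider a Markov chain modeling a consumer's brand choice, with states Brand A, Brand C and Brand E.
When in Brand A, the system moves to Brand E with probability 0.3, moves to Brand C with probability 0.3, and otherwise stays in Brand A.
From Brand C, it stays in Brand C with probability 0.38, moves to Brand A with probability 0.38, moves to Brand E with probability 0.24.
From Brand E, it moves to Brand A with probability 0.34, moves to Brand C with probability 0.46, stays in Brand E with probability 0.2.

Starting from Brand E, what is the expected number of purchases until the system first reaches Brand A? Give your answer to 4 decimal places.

2.8008

Let t(s) be the expected number of purchases to first reach Brand A from state s, with t(Brand A) = 0. Conditioning on the first purchase:
t(Brand C) = 1 + 0.38·t(Brand C) + 0.24·t(Brand E)
t(Brand E) = 1 + 0.46·t(Brand C) + 0.2·t(Brand E)
Solving: t(Brand C) = 2.6971, t(Brand E) = 2.8008.
Expected purchases from Brand E to Brand A: 2.8008.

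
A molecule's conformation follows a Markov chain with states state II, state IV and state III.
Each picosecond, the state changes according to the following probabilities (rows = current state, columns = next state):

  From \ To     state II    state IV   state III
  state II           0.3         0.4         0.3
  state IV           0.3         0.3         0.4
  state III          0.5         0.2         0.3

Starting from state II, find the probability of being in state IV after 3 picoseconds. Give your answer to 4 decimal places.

Propagate the distribution vector 3 picoseconds from state II.
After 0 picoseconds: (1.0000, 0.0000, 0.0000)
After 1 picosecond: (0.3000, 0.4000, 0.3000)
After 2 picoseconds: (0.3600, 0.3000, 0.3400)
After 3 picoseconds: (0.3680, 0.3020, 0.3300)
P(in state IV after 3 picoseconds) = 0.3020

0.3020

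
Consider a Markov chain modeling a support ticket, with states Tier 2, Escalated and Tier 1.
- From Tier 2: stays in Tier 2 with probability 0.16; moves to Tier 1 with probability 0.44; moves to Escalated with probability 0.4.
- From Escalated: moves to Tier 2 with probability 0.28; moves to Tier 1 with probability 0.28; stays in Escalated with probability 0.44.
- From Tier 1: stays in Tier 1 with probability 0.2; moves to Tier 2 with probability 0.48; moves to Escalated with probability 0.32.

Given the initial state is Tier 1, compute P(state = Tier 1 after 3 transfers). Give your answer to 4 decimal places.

Propagate the distribution vector 3 transfers from Tier 1.
After 0 transfers: (0.0000, 0.0000, 1.0000)
After 1 transfer: (0.4800, 0.3200, 0.2000)
After 2 transfers: (0.2624, 0.3968, 0.3408)
After 3 transfers: (0.3167, 0.3886, 0.2947)
P(in Tier 1 after 3 transfers) = 0.2947

0.2947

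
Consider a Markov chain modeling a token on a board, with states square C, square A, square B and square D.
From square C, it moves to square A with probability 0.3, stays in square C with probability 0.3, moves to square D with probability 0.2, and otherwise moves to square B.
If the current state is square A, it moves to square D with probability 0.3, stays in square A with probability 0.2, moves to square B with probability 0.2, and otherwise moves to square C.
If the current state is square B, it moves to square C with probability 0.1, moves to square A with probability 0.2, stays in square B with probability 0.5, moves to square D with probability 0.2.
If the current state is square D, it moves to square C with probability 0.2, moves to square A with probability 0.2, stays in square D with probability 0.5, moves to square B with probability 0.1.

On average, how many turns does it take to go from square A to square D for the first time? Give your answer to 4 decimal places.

4.0462

Let t(s) be the expected number of turns to first reach square D from state s, with t(square D) = 0. Conditioning on the first turn:
t(square C) = 1 + 0.3·t(square C) + 0.3·t(square A) + 0.2·t(square B)
t(square A) = 1 + 0.3·t(square C) + 0.2·t(square A) + 0.2·t(square B)
t(square B) = 1 + 0.1·t(square C) + 0.2·t(square A) + 0.5·t(square B)
Solving: t(square C) = 4.4509, t(square A) = 4.0462, t(square B) = 4.5087.
Expected turns from square A to square D: 4.0462.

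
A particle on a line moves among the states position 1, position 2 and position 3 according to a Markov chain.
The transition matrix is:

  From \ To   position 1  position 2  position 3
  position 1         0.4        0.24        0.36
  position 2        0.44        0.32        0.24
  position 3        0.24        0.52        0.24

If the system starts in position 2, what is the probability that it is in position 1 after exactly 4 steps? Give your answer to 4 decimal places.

Propagate the distribution vector 4 steps from position 2.
After 0 steps: (0.0000, 1.0000, 0.0000)
After 1 step: (0.4400, 0.3200, 0.2400)
After 2 steps: (0.3744, 0.3328, 0.2928)
After 3 steps: (0.3665, 0.3486, 0.2849)
After 4 steps: (0.3684, 0.3477, 0.2840)
P(in position 1 after 4 steps) = 0.3684

0.3684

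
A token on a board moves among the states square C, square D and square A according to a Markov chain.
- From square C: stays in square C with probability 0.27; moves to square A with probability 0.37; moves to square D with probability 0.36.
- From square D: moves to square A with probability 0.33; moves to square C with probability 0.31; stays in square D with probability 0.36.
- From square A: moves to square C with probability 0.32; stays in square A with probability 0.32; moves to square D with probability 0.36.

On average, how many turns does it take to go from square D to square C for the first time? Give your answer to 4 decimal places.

3.1922

Let t(s) be the expected number of turns to first reach square C from state s, with t(square C) = 0. Conditioning on the first turn:
t(square D) = 1 + 0.36·t(square D) + 0.33·t(square A)
t(square A) = 1 + 0.36·t(square D) + 0.32·t(square A)
Solving: t(square D) = 3.1922, t(square A) = 3.1606.
Expected turns from square D to square C: 3.1922.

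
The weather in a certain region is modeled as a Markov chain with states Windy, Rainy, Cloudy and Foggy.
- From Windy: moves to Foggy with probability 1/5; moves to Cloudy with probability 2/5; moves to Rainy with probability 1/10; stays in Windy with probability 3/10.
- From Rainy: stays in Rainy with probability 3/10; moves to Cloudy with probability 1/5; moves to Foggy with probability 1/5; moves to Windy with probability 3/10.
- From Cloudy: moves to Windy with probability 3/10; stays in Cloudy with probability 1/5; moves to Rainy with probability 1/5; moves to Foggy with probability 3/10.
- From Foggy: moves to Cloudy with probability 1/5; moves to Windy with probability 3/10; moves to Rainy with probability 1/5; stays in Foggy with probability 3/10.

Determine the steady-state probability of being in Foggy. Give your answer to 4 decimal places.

Let the stationary distribution be π with π = πP and π_1 + π_2 + π_3 + π_4 = 1.
π_1 = 0.3·π_1 + 0.3·π_2 + 0.3·π_3 + 0.3·π_4
π_2 = 0.1·π_1 + 0.3·π_2 + 0.2·π_3 + 0.2·π_4
π_3 = 0.4·π_1 + 0.2·π_2 + 0.2·π_3 + 0.2·π_4
Solving with the normalization constraint gives π = (0.3000, 0.1889, 0.2600, 0.2511).
So the stationary probability of Foggy is 0.2511.

0.2511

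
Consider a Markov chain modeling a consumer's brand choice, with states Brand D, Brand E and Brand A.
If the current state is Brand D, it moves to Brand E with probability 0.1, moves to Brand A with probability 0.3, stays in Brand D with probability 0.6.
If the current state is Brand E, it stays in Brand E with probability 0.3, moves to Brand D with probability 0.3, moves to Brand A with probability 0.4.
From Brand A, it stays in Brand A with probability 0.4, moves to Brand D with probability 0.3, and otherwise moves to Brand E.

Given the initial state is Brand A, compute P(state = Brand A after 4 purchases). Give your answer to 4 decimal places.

0.3583

Propagate the distribution vector 4 purchases from Brand A.
After 0 purchases: (0.0000, 0.0000, 1.0000)
After 1 purchase: (0.3000, 0.3000, 0.4000)
After 2 purchases: (0.3900, 0.2400, 0.3700)
After 3 purchases: (0.4170, 0.2220, 0.3610)
After 4 purchases: (0.4251, 0.2166, 0.3583)
P(in Brand A after 4 purchases) = 0.3583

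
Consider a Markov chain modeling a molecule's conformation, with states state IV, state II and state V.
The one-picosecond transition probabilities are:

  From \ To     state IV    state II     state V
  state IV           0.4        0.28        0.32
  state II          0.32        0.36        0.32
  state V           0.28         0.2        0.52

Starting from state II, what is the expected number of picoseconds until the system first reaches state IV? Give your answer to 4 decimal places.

Let t(s) be the expected number of picoseconds to first reach state IV from state s, with t(state IV) = 0. Conditioning on the first picosecond:
t(state II) = 1 + 0.36·t(state II) + 0.32·t(state V)
t(state V) = 1 + 0.2·t(state II) + 0.52·t(state V)
Solving: t(state II) = 3.2895, t(state V) = 3.4539.
Expected picoseconds from state II to state IV: 3.2895.

3.2895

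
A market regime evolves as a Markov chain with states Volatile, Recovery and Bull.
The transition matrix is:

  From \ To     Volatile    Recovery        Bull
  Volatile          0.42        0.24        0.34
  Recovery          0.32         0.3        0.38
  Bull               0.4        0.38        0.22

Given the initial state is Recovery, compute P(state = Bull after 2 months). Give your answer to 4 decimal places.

Sum over the intermediate state after 1 month:
P = P(Recovery→Volatile)·P(Volatile→Bull) + P(Recovery→Recovery)·P(Recovery→Bull) + P(Recovery→Bull)·P(Bull→Bull)
  = 0.32×0.34 + 0.3×0.38 + 0.38×0.22
  = 0.1088 + 0.1140 + 0.0836 = 0.3064

0.3064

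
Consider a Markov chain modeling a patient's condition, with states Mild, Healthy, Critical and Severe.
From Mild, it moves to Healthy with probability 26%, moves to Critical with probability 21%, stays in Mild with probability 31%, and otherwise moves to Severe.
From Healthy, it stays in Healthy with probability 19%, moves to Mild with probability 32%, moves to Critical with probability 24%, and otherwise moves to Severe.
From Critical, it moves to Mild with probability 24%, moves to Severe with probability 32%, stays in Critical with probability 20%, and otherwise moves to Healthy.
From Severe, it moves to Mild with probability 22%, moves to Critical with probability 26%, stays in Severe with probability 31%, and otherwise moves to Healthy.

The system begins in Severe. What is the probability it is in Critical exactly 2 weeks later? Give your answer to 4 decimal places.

0.2292

Propagate the distribution vector 2 weeks from Severe.
After 0 weeks: (0.0000, 0.0000, 0.0000, 1.0000)
After 1 week: (0.2200, 0.2100, 0.2600, 0.3100)
After 2 weeks: (0.2660, 0.2246, 0.2292, 0.2802)
P(in Critical after 2 weeks) = 0.2292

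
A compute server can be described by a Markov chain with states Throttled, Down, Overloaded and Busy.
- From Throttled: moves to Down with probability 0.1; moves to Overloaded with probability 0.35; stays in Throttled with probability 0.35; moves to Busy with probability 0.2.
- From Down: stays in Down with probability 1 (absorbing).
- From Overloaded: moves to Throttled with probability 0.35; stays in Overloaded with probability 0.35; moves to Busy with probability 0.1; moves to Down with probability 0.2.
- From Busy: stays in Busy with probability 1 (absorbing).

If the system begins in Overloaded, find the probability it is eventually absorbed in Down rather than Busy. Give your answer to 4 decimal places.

0.5500

Let h(s) be the probability of absorption at Down starting from transient state s. Then h(Down) = 1 and h(Busy) = 0. By first-step analysis:
h(Throttled) = 0.35·h(Throttled) + 0.1·1 + 0.35·h(Overloaded) + 0.2·0
h(Overloaded) = 0.35·h(Throttled) + 0.2·1 + 0.35·h(Overloaded) + 0.1·0
Solving: h(Throttled) = 0.4500, h(Overloaded) = 0.5500.
Starting from Overloaded, the probability is 0.5500.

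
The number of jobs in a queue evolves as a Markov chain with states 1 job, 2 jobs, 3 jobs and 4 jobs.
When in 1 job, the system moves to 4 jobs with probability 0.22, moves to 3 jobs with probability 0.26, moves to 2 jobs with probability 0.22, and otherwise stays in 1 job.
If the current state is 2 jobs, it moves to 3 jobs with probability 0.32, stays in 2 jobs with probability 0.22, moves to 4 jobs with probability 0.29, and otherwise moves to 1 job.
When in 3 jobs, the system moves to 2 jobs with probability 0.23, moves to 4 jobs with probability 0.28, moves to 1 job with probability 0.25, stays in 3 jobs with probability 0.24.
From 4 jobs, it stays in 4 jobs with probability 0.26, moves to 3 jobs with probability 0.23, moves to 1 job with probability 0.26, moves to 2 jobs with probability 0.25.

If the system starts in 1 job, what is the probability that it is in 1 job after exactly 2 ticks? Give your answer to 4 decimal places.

0.2496

Propagate the distribution vector 2 ticks from 1 job.
After 0 ticks: (1.0000, 0.0000, 0.0000, 0.0000)
After 1 tick: (0.3000, 0.2200, 0.2600, 0.2200)
After 2 ticks: (0.2496, 0.2292, 0.2614, 0.2598)
P(in 1 job after 2 ticks) = 0.2496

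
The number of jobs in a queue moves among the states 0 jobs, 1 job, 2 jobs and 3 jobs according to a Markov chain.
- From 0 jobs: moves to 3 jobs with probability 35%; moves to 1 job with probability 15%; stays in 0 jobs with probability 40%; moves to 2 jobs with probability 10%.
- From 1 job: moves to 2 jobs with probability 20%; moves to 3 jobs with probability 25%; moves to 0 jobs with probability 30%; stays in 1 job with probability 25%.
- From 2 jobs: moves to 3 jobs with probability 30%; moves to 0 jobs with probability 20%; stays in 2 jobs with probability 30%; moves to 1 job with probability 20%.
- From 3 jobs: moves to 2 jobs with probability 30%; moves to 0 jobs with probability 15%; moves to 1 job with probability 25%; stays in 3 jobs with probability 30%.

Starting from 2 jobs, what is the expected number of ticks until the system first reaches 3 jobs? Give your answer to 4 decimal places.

3.2903

Let t(s) be the expected number of ticks to first reach 3 jobs from state s, with t(3 jobs) = 0. Conditioning on the first tick:
t(0 jobs) = 1 + 0.4·t(0 jobs) + 0.15·t(1 job) + 0.1·t(2 jobs)
t(1 job) = 1 + 0.3·t(0 jobs) + 0.25·t(1 job) + 0.2·t(2 jobs)
t(2 jobs) = 1 + 0.2·t(0 jobs) + 0.2·t(1 job) + 0.3·t(2 jobs)
Solving: t(0 jobs) = 3.0753, t(1 job) = 3.4409, t(2 jobs) = 3.2903.
Expected ticks from 2 jobs to 3 jobs: 3.2903.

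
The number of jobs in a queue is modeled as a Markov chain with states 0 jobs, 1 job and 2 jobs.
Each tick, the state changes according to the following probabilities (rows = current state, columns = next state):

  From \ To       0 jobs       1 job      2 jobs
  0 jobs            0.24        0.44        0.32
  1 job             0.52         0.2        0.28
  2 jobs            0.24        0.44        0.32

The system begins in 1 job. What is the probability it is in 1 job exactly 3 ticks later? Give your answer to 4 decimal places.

Propagate the distribution vector 3 ticks from 1 job.
After 0 ticks: (0.0000, 1.0000, 0.0000)
After 1 tick: (0.5200, 0.2000, 0.2800)
After 2 ticks: (0.2960, 0.3920, 0.3120)
After 3 ticks: (0.3498, 0.3459, 0.3043)
P(in 1 job after 3 ticks) = 0.3459

0.3459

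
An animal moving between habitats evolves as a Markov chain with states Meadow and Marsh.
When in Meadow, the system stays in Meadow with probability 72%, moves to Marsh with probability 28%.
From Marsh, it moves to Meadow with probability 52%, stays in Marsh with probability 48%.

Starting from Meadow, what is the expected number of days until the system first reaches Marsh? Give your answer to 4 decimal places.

3.5714

Let t(s) be the expected number of days to first reach Marsh from state s, with t(Marsh) = 0. Conditioning on the first day:
t(Meadow) = 1 + 0.72·t(Meadow)
Solving: t(Meadow) = 3.5714.
Expected days from Meadow to Marsh: 3.5714.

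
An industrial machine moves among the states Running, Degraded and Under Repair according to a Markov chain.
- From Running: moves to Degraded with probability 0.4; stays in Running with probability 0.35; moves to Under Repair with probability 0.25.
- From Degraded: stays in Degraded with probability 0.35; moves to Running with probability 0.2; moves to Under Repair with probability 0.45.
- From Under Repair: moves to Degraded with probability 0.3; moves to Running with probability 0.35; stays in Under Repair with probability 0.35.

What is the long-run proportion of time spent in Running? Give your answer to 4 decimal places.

Let the stationary distribution be π with π = πP and π_1 + π_2 + π_3 = 1.
π_1 = 0.35·π_1 + 0.2·π_2 + 0.35·π_3
π_2 = 0.4·π_1 + 0.35·π_2 + 0.3·π_3
Solving with the normalization constraint gives π = (0.2979, 0.3472, 0.3549).
So the stationary probability of Running is 0.2979.

0.2979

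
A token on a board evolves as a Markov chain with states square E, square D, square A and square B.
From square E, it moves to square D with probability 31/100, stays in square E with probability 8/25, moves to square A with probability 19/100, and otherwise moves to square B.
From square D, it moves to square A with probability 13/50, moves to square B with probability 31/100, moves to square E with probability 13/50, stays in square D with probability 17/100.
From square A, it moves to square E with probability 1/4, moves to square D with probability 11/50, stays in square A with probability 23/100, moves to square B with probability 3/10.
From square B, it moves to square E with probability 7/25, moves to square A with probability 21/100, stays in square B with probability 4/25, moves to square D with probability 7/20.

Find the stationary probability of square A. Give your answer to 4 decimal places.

0.2220

Let the stationary distribution be π with π = πP and π_1 + π_2 + π_3 + π_4 = 1.
π_1 = 0.32·π_1 + 0.26·π_2 + 0.25·π_3 + 0.28·π_4
π_2 = 0.31·π_1 + 0.17·π_2 + 0.22·π_3 + 0.35·π_4
π_3 = 0.19·π_1 + 0.26·π_2 + 0.23·π_3 + 0.21·π_4
Solving with the normalization constraint gives π = (0.2793, 0.2627, 0.2220, 0.2361).
So the stationary probability of square A is 0.2220.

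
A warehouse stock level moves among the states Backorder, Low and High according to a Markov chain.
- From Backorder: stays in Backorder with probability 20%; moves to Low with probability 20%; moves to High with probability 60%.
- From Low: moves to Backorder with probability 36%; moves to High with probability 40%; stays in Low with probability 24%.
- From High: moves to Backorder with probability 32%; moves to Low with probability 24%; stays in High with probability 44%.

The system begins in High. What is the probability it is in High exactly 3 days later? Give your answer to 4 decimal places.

Propagate the distribution vector 3 days from High.
After 0 days: (0.0000, 0.0000, 1.0000)
After 1 day: (0.3200, 0.2400, 0.4400)
After 2 days: (0.2912, 0.2272, 0.4816)
After 3 days: (0.2941, 0.2284, 0.4775)
P(in High after 3 days) = 0.4775

0.4775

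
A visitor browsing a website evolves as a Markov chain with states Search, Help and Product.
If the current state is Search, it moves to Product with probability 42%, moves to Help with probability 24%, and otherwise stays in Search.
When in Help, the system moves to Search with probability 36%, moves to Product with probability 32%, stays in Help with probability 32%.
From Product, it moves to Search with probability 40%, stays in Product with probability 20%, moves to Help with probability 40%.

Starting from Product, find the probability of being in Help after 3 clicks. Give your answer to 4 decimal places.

0.3181

Propagate the distribution vector 3 clicks from Product.
After 0 clicks: (0.0000, 0.0000, 1.0000)
After 1 click: (0.4000, 0.4000, 0.2000)
After 2 clicks: (0.3600, 0.3040, 0.3360)
After 3 clicks: (0.3662, 0.3181, 0.3157)
P(in Help after 3 clicks) = 0.3181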